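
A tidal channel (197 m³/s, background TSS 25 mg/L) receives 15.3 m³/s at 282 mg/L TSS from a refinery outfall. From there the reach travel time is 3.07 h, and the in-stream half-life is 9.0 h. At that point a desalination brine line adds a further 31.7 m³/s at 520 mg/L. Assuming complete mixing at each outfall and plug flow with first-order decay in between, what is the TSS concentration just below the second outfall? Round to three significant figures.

After mixing, C = (197.0·25.00 + 15.30·282.0) / 212.3 = 9240/212.3 = 43.52 mg/L; combined flow 212.3 m³/s.
Half-life 9.0 h → k = ln 2 / 9.0 = 0.07702 h⁻¹ = 1.848 d⁻¹.
After decay, C = 43.52 × e^(−kt) = 43.52 × 0.7894 = 34.36 mg/L.
At the second outfall, C = (212.3·34.36 + 31.70·520.0) / (212.3 + 31.70) = 97.45 mg/L.

97.5 mg/L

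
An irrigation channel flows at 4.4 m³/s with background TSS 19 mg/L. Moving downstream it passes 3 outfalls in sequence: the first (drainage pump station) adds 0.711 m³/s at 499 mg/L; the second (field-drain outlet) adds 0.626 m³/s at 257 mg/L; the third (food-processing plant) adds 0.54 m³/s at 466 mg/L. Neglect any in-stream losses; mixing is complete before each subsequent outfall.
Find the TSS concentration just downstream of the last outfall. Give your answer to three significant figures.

136 mg/L

Outfall 1: combined Q = 5.111 m³/s; C = (4.400·19.00 + 0.7110·499.0)/5.111 = 85.77 mg/L.
Outfall 2: combined Q = 5.737 m³/s; C = (5.111·85.77 + 0.6260·257.0)/5.737 = 104.5 mg/L.
Outfall 3: combined Q = 6.277 m³/s; C = (5.737·104.5 + 0.5400·466.0)/6.277 = 135.6 mg/L.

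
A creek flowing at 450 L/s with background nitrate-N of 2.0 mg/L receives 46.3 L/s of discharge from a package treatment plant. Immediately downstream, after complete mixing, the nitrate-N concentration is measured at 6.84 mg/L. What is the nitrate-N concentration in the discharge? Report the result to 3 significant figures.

53.9 mg/L

Mass balance: 450.0·2.000 + 46.30·Cₑ = 496.3·6.840
→ Cₑ = (496.3·6.840 − 450.0·2.000) / 46.30 = 53.88 mg/L.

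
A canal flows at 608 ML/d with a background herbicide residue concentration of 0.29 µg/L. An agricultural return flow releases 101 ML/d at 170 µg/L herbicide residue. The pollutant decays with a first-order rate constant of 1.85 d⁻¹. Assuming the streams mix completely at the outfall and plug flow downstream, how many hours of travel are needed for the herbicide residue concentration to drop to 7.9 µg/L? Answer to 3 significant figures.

14.7 h

Conservation of mass: C = (608.0·0.2900 + 101.0·170.0) / 709.0 = 17350/709.0 = 24.47 µg/L.
24.47·exp(−k·t) = 7.9 → t = ln(24.47/7.9)/k = 52790 s = 14.66 h.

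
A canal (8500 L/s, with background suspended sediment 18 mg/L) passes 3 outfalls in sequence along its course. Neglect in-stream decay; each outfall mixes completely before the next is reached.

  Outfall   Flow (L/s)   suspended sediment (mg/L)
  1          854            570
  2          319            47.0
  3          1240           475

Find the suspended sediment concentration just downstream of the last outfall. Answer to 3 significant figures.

114 mg/L

Below outfall 1: Q → 9354 L/s, C = (8500·18.00 + 854.0·570.0)/9354 = 68.40 mg/L.
Below outfall 2: Q → 9673 L/s, C = (9354·68.40 + 319.0·47.00)/9673 = 67.69 mg/L.
Below outfall 3: Q → 10910 L/s, C = (9673·67.69 + 1240·475.0)/10910 = 114.0 mg/L.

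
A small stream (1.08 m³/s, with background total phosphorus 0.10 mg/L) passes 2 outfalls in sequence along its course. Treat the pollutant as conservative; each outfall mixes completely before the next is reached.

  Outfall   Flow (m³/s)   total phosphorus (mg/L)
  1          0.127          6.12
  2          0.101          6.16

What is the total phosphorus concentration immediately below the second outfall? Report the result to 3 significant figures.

Outfall 1: combined Q = 1.207 m³/s; C = (1.080·0.1000 + 0.1270·6.120)/1.207 = 0.7334 mg/L.
Outfall 2: combined Q = 1.308 m³/s; C = (1.207·0.7334 + 0.1010·6.160)/1.308 = 1.152 mg/L.

1.15 mg/L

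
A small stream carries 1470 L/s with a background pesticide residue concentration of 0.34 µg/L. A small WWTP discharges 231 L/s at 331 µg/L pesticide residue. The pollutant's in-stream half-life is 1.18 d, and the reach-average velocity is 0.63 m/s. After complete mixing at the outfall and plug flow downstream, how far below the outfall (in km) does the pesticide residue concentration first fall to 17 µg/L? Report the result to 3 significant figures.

After mixing, C = (1470·0.3400 + 231.0·331.0) / 1701 = 76960/1701 = 45.24 µg/L.
Half-life 1.18 d → k = ln 2 / 1.18 = 0.5874 d⁻¹.
Set 45.24·exp(−k·t) = 17 → t = ln(45.24/17)/k = 144000 s = 39.99 h.
Distance = v·t = 0.63·144000 = 90710 m = 90.71 km.

90.7 km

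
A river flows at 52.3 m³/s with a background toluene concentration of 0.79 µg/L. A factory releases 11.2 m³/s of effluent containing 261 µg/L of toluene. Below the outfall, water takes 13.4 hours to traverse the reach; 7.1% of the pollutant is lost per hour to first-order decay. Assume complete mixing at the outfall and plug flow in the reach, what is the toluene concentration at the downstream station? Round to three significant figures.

Mass balance: C = (52.30·0.7900 + 11.20·261.0) / 63.50 = 2965/63.50 = 46.69 µg/L.
7.1%/h lost → k = −ln(1 − 0.071) = 0.07365 h⁻¹.
Decay over the reach: 46.69·exp(−kt) = 46.69·0.3727 = 17.40 µg/L.

17.4 µg/L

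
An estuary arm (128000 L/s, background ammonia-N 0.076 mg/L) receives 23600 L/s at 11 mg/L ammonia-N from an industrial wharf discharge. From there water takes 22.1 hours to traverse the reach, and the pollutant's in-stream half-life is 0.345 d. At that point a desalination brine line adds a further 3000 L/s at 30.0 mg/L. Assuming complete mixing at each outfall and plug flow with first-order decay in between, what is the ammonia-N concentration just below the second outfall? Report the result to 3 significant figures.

Flow-weighted average: C = (128000·0.07600 + 23600·11.00) / 151600 = 269300/151600 = 1.777 mg/L; combined flow 151600 L/s.
Half-life 0.345 d → k = ln 2 / 0.345 = 2.009 d⁻¹.
Decay over the reach: 1.777·exp(−kt) = 1.777·0.1572 = 0.2793 mg/L.
At the second outfall, C = (151600·0.2793 + 3000·30.00) / (151600 + 3000) = 0.8561 mg/L.

0.856 mg/L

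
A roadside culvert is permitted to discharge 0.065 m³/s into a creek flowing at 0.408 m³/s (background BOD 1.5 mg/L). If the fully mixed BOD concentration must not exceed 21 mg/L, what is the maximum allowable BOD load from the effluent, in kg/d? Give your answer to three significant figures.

805 kg/d

Mass balance at the limit: 0.4080·1.500 + 0.06500·Cₑ = 0.4730·21 → Cₑ = 143.4 mg/L.
Load = 0.06500 m³/s × 143.4 g/m³ × 86 400 s/d = 805.3 kg/d.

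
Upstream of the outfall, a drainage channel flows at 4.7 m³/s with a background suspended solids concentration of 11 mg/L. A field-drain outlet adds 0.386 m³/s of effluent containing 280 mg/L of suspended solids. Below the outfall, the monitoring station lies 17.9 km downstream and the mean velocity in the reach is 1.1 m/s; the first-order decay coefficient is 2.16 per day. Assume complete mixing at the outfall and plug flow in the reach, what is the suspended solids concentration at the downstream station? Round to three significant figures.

20.9 mg/L

Mass balance: C = (4.700·11.00 + 0.3860·280.0) / 5.086 = 159.8/5.086 = 31.42 mg/L.
Travel time t = 17.9·1000 / 1.1 = 16270 s = 4.520 h.
First-order decay: C = 31.42·exp(−k·t) = 31.42·0.6658 = 20.92 mg/L.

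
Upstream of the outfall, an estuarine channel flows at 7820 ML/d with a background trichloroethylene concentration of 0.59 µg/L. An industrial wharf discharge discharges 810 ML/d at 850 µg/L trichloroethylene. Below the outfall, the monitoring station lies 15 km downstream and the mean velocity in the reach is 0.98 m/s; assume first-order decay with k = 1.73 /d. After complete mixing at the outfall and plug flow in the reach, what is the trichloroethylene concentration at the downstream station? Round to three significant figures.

59.1 µg/L

Mass balance: C = (7820·0.5900 + 810.0·850.0) / 8630 = 693100/8630 = 80.31 µg/L.
Travel time t = 15·1000 / 0.98 = 15310 s = 4.252 h.
After decay, C = 80.31 × e^(−kt) = 80.31 × 0.7360 = 59.11 µg/L.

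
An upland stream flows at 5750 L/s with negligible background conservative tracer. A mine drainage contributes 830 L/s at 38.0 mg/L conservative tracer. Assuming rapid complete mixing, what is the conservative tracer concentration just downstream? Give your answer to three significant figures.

4.79 mg/L

Flow-weighted average: C = (5750·0 + 830.0·38.00) / 6580 = 31540/6580 = 4.793 mg/L.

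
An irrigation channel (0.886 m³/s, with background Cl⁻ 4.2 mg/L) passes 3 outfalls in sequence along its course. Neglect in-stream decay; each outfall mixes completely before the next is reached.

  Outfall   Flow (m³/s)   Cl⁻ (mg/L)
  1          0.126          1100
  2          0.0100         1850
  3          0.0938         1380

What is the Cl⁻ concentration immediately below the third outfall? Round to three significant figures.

260 mg/L

After outfall 1: Q = 0.8860 + 0.1260 = 1.012 m³/s; C = (0.8860·4.200 + 0.1260·1100)/1.012 = 140.6 mg/L.
After outfall 2: Q = 1.012 + 0.01000 = 1.022 m³/s; C = (1.012·140.6 + 0.01000·1850)/1.022 = 157.4 mg/L.
After outfall 3: Q = 1.022 + 0.09380 = 1.116 m³/s; C = (1.022·157.4 + 0.09380·1380)/1.116 = 260.1 mg/L.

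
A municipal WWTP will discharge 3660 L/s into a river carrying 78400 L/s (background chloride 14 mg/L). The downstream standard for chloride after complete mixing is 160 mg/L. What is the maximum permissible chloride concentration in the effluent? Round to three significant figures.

3290 mg/L

At the limit, (Qr·Cr + Qe·Cₑ)/(Qr + Qe) = 160:
Cₑ = (82060·160 − 78400·14.00) / 3660 = 3287 mg/L.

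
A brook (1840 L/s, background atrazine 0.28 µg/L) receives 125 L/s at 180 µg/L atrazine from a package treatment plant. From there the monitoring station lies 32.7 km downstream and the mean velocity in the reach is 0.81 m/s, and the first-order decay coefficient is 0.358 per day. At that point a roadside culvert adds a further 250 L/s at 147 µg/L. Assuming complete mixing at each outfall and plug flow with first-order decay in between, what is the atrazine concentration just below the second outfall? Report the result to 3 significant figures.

Mixed concentration C = ΣQC/ΣQ = (1840·0.2800 + 125.0·180.0) / 1965 = 23020/1965 = 11.71 µg/L; combined flow 1965 L/s.
Travel time t = 32.7·1000 / 0.81 = 40370 s = 11.21 h.
First-order decay: C = 11.71·exp(−k·t) = 11.71·0.8460 = 9.908 µg/L.
Second outfall: C = (1965·9.908 + 250.0·147.0)/2215 = 25.38 µg/L.

25.4 µg/L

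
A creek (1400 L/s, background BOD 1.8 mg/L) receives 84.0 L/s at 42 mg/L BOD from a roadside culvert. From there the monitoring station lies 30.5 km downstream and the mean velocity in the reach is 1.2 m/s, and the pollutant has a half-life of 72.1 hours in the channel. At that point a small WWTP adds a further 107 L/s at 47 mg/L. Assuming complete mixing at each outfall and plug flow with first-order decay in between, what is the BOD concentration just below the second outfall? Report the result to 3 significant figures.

Mixed concentration C = ΣQC/ΣQ = (1400·1.800 + 84.00·42.00) / 1484 = 6048/1484 = 4.075 mg/L; combined flow 1484 L/s.
Travel time t = 30.5·1000 / 1.2 = 25420 s = 7.060 h.
Half-life 72.1 h → k = ln 2 / 72.1 = 0.009614 h⁻¹ = 0.2307 d⁻¹.
After decay, C = 4.075 × e^(−kt) = 4.075 × 0.9344 = 3.808 mg/L.
Second outfall: C = (1484·3.808 + 107.0·47.00)/1591 = 6.713 mg/L.

6.71 mg/L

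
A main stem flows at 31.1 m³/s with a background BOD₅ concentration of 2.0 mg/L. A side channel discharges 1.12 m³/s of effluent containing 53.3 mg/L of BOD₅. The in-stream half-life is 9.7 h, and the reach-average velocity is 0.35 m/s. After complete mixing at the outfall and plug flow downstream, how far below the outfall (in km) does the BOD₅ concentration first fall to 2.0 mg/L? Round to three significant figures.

11.2 km

After mixing, C = (31.10·2.000 + 1.120·53.30) / 32.22 = 121.9/32.22 = 3.783 mg/L.
Half-life 9.7 h → k = ln 2 / 9.7 = 0.07146 h⁻¹ = 1.715 d⁻¹.
Set 3.783·exp(−k·t) = 2.0 → t = ln(3.783/2.0)/k = 32110 s = 8.920 h.
Distance = v·t = 0.35·32110 = 11240 m = 11.24 km.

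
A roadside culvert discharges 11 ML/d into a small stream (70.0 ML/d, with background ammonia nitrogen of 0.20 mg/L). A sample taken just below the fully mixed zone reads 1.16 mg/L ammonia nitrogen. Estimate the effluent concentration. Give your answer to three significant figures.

Mass balance: 70.00·0.2000 + 11.00·Cₑ = 81.00·1.160
→ Cₑ = (81.00·1.160 − 70.00·0.2000) / 11.00 = 7.269 mg/L.

7.27 mg/L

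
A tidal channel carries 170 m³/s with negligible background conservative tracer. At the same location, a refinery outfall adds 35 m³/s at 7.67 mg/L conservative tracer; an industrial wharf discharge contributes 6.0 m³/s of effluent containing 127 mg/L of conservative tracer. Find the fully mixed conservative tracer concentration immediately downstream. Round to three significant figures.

4.88 mg/L

Conservation of mass: C = (170.0·0 + 35.00·7.670 + 6.000·127.0) / 211.0 = 1030/211.0 = 4.884 mg/L.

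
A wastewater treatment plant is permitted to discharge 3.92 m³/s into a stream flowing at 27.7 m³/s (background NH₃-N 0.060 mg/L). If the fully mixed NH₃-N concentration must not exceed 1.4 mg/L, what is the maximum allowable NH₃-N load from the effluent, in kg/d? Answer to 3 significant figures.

Mass balance at the limit: 27.70·0.06000 + 3.920·Cₑ = 31.62·1.4 → Cₑ = 10.87 mg/L.
Load = 3.920 m³/s × 10.87 g/m³ × 86 400 s/d = 3681 kg/d.

3680 kg/d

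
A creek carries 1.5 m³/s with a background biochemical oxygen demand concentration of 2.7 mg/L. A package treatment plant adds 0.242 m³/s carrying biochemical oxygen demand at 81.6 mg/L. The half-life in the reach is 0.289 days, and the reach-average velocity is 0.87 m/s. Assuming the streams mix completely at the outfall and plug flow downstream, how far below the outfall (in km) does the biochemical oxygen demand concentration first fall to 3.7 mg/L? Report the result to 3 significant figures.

40.9 km

Conservation of mass: C = (1.500·2.700 + 0.2420·81.60) / 1.742 = 23.80/1.742 = 13.66 mg/L.
Half-life 0.289 d → k = ln 2 / 0.289 = 2.398 d⁻¹.
Set 13.66·exp(−k·t) = 3.7 → t = ln(13.66/3.7)/k = 47050 s = 13.07 h.
Distance = v·t = 0.87·47050 = 40940 m = 40.94 km.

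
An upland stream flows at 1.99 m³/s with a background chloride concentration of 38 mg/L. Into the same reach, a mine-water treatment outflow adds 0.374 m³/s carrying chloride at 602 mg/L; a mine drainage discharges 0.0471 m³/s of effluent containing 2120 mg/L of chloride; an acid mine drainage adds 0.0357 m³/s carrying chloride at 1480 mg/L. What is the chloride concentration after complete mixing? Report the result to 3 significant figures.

Flow-weighted average: C = (1.990·38.00 + 0.3740·602.0 + 0.04710·2120 + 0.03570·1480) / 2.447 = 453.5/2.447 = 185.3 mg/L.

185 mg/L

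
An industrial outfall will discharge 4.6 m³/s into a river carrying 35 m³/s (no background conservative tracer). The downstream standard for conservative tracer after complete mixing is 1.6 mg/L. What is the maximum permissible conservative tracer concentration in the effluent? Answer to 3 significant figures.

At the limit, (Qr·Cr + Qe·Cₑ)/(Qr + Qe) = 1.6:
Cₑ = (39.60·1.6 − 35.00·0) / 4.600 = 13.77 mg/L.

13.8 mg/L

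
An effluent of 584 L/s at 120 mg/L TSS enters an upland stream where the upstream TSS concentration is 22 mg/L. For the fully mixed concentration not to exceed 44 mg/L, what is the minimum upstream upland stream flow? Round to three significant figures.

Set C_mix = 44: (Q·22.00 + 584.0·120.0) / (Q + 584.0) = 44
→ Q = 584.0·(120.0 − 44)/(44 − 22.00) = 2017 L/s.

2020 L/s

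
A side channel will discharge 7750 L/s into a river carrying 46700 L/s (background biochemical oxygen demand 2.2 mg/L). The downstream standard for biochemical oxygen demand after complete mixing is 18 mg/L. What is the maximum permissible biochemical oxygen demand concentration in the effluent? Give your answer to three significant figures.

113 mg/L

At the limit, (Qr·Cr + Qe·Cₑ)/(Qr + Qe) = 18:
Cₑ = (54450·18 − 46700·2.200) / 7750 = 113.2 mg/L.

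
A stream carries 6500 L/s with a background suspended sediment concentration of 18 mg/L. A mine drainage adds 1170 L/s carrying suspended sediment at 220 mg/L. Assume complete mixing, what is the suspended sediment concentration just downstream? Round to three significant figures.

Conservation of mass: C = (6500·18.00 + 1170·220.0) / 7670 = 374400/7670 = 48.81 mg/L.

48.8 mg/L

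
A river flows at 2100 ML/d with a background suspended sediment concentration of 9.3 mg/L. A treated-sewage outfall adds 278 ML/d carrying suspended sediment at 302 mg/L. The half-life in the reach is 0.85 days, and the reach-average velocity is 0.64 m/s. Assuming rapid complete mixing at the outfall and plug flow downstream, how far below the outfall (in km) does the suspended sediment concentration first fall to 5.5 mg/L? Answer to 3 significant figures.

140 km

Conservation of mass: C = (2100·9.300 + 278.0·302.0) / 2378 = 103500/2378 = 43.52 mg/L.
Half-life 0.85 d → k = ln 2 / 0.85 = 0.8155 d⁻¹.
Set 43.52·exp(−k·t) = 5.5 → t = ln(43.52/5.5)/k = 219200 s = 60.88 h.
Distance = v·t = 0.64·219200 = 140300 m = 140.3 km.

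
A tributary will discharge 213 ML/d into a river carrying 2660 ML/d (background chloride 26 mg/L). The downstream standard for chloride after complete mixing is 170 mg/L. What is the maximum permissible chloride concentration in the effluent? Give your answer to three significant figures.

At the limit, (Qr·Cr + Qe·Cₑ)/(Qr + Qe) = 170:
Cₑ = (2873·170 − 2660·26.00) / 213.0 = 1968 mg/L.

1970 mg/L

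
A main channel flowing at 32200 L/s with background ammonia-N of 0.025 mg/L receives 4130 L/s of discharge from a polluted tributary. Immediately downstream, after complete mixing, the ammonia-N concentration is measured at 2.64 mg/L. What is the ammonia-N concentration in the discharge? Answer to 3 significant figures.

23.0 mg/L

Mass balance: 32200·0.02500 + 4130·Cₑ = 36330·2.640
→ Cₑ = (36330·2.640 − 32200·0.02500) / 4130 = 23.03 mg/L.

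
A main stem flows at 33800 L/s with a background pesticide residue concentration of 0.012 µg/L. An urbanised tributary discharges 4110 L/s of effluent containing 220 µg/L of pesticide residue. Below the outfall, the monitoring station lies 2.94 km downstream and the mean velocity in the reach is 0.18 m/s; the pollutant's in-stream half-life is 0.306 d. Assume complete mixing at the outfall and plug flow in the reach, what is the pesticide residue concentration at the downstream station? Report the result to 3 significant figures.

Flow-weighted average: C = (33800·0.01200 + 4110·220.0) / 37910 = 904600/37910 = 23.86 µg/L.
Travel time t = 2.94·1000 / 0.18 = 16330 s = 4.537 h.
Half-life 0.306 d → k = ln 2 / 0.306 = 2.265 d⁻¹.
Applying C = C₀e^(−kt): 23.86 × 0.6517 = 15.55 µg/L.

15.6 µg/L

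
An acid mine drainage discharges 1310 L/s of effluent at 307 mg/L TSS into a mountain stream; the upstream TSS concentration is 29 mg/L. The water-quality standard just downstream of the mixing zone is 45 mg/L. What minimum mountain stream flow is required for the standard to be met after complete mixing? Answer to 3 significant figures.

Set C_mix = 45: (Q·29.00 + 1310·307.0) / (Q + 1310) = 45
→ Q = 1310·(307.0 − 45)/(45 − 29.00) = 21450 L/s.

21500 L/s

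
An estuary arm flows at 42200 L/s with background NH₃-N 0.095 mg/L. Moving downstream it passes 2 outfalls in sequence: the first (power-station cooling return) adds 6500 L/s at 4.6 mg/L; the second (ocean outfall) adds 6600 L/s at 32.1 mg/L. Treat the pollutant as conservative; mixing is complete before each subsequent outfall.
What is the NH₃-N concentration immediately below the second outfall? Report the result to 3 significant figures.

Below outfall 1: Q → 48700 L/s, C = (42200·0.09500 + 6500·4.600)/48700 = 0.6963 mg/L.
Below outfall 2: Q → 55300 L/s, C = (48700·0.6963 + 6600·32.10)/55300 = 4.444 mg/L.

4.44 mg/L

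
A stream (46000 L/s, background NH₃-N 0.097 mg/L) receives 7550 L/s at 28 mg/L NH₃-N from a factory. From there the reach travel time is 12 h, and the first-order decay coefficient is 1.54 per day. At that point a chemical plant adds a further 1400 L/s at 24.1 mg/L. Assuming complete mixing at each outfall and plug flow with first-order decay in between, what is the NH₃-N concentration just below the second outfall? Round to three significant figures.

Flow-weighted average: C = (46000·0.09700 + 7550·28.00) / 53550 = 215900/53550 = 4.031 mg/L; combined flow 53550 L/s.
After decay, C = 4.031 × e^(−kt) = 4.031 × 0.4630 = 1.866 mg/L.
At the second outfall, C = (53550·1.866 + 1400·24.10) / (53550 + 1400) = 2.433 mg/L.

2.43 mg/L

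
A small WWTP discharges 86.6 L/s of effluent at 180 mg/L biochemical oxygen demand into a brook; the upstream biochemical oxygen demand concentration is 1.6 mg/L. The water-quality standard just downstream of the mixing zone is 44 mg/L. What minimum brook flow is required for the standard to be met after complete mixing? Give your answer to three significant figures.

278 L/s

Set C_mix = 44: (Q·1.600 + 86.60·180.0) / (Q + 86.60) = 44
→ Q = 86.60·(180.0 − 44)/(44 − 1.600) = 277.8 L/s.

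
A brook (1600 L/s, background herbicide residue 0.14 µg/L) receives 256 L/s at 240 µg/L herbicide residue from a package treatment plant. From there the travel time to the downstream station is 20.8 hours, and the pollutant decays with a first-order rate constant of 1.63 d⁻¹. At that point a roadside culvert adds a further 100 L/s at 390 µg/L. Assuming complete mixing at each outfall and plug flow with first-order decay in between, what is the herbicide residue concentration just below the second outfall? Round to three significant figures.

Mixed concentration C = ΣQC/ΣQ = (1600·0.1400 + 256.0·240.0) / 1856 = 61660/1856 = 33.22 µg/L; combined flow 1856 L/s.
After decay, C = 33.22 × e^(−kt) = 33.22 × 0.2435 = 8.090 µg/L.
Second outfall: C = (1856·8.090 + 100.0·390.0)/1956 = 27.61 µg/L.

27.6 µg/L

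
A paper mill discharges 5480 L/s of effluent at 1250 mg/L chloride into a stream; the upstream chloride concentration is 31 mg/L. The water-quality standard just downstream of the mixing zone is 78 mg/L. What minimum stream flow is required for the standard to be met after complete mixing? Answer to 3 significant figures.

137000 L/s

Set C_mix = 78: (Q·31.00 + 5480·1250) / (Q + 5480) = 78
→ Q = 5480·(1250 − 78)/(78 − 31.00) = 136700 L/s.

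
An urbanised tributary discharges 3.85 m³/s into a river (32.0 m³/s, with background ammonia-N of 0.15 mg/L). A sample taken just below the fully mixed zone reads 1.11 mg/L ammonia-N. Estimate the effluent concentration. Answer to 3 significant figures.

9.09 mg/L

Mass balance: 32.00·0.1500 + 3.850·Cₑ = 35.85·1.110
→ Cₑ = (35.85·1.110 − 32.00·0.1500) / 3.850 = 9.089 mg/L.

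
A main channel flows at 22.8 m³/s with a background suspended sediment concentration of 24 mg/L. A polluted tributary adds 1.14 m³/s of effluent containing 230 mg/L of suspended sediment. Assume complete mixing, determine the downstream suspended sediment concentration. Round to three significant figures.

33.8 mg/L

Conservation of mass: C = (22.80·24.00 + 1.140·230.0) / 23.94 = 809.4/23.94 = 33.81 mg/L.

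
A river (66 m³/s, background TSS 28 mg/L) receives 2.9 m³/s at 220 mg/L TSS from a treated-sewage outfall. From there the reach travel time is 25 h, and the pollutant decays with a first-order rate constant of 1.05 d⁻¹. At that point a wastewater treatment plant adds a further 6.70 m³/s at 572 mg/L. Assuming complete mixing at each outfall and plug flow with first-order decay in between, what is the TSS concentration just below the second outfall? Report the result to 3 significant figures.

61.7 mg/L

Flow-weighted average: C = (66.00·28.00 + 2.900·220.0) / 68.90 = 2486/68.90 = 36.08 mg/L; combined flow 68.90 m³/s.
After decay, C = 36.08 × e^(−kt) = 36.08 × 0.3350 = 12.09 mg/L.
At the second outfall, C = (68.90·12.09 + 6.700·572.0) / (68.90 + 6.700) = 61.71 mg/L.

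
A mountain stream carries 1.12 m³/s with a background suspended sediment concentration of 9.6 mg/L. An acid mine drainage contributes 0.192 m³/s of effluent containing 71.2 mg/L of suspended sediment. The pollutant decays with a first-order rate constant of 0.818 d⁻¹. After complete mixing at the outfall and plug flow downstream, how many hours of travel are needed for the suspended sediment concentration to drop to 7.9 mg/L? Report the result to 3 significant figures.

Mass balance: C = (1.120·9.600 + 0.1920·71.20) / 1.312 = 24.42/1.312 = 18.61 mg/L.
18.61·exp(−k·t) = 7.9 → t = ln(18.61/7.9)/k = 90530 s = 25.15 h.

25.1 h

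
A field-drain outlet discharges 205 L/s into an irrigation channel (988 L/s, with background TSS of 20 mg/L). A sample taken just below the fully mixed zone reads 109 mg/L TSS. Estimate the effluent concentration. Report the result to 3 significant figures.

Mass balance: 988.0·20.00 + 205.0·Cₑ = 1193·109.0
→ Cₑ = (1193·109.0 − 988.0·20.00) / 205.0 = 537.9 mg/L.

538 mg/L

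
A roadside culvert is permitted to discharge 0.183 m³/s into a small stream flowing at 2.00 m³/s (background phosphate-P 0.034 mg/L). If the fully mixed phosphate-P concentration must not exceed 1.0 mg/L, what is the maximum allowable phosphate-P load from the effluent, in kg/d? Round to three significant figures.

Mass balance at the limit: 2.000·0.03400 + 0.1830·Cₑ = 2.183·1.0 → Cₑ = 11.56 mg/L.
Load = 0.1830 m³/s × 11.56 g/m³ × 86 400 s/d = 182.7 kg/d.

183 kg/d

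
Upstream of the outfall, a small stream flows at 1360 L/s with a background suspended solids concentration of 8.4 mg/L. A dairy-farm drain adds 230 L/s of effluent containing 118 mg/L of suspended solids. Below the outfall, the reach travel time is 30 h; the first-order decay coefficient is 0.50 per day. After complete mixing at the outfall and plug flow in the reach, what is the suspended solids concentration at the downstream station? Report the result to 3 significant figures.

Mass balance: C = (1360·8.400 + 230.0·118.0) / 1590 = 38560/1590 = 24.25 mg/L.
Decay over the reach: 24.25·exp(−kt) = 24.25·0.5353 = 12.98 mg/L.

13.0 mg/L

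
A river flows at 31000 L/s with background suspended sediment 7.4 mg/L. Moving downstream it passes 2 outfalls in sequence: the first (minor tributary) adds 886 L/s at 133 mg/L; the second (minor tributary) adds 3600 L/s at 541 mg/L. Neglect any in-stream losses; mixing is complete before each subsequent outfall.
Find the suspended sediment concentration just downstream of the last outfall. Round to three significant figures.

64.7 mg/L

Below outfall 1: Q → 31890 L/s, C = (31000·7.400 + 886.0·133.0)/31890 = 10.89 mg/L.
Below outfall 2: Q → 35490 L/s, C = (31890·10.89 + 3600·541.0)/35490 = 64.67 mg/L.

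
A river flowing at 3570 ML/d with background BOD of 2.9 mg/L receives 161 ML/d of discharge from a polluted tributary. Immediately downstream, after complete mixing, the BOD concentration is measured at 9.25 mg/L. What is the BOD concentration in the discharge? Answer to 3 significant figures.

150 mg/L

Mass balance: 3570·2.900 + 161.0·Cₑ = 3731·9.250
→ Cₑ = (3731·9.250 − 3570·2.900) / 161.0 = 150.1 mg/L.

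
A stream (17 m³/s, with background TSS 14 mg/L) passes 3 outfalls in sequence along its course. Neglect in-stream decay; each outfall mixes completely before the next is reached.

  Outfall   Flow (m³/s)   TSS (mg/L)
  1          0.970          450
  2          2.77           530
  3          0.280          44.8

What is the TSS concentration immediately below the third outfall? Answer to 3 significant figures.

Below outfall 1: Q → 17.97 m³/s, C = (17.00·14.00 + 0.9700·450.0)/17.97 = 37.53 mg/L.
Below outfall 2: Q → 20.74 m³/s, C = (17.97·37.53 + 2.770·530.0)/20.74 = 103.3 mg/L.
Below outfall 3: Q → 21.02 m³/s, C = (20.74·103.3 + 0.2800·44.80)/21.02 = 102.5 mg/L.

103 mg/L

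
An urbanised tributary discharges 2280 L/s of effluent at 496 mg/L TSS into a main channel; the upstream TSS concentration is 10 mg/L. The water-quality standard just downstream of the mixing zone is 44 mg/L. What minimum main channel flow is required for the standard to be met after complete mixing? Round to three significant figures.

Set C_mix = 44: (Q·10.00 + 2280·496.0) / (Q + 2280) = 44
→ Q = 2280·(496.0 − 44)/(44 − 10.00) = 30310 L/s.

30300 L/s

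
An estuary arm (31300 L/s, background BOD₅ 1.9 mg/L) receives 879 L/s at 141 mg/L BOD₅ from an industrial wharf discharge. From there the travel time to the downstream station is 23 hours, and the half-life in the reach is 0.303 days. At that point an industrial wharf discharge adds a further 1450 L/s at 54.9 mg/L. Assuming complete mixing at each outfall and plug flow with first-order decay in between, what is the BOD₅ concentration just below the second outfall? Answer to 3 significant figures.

2.98 mg/L

Flow-weighted average: C = (31300·1.900 + 879.0·141.0) / 32180 = 183400/32180 = 5.700 mg/L; combined flow 32180 L/s.
Half-life 0.303 d → k = ln 2 / 0.303 = 2.288 d⁻¹.
Applying C = C₀e^(−kt): 5.700 × 0.1117 = 0.6364 mg/L.
At the second outfall, C = (32180·0.6364 + 1450·54.90) / (32180 + 1450) = 2.976 mg/L.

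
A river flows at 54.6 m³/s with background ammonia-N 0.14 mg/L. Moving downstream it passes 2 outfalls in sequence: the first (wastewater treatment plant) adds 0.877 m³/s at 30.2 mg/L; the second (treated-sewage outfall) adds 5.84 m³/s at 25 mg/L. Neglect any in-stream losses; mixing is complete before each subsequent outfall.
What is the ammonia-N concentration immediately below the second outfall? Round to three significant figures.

Below outfall 1: Q → 55.48 m³/s, C = (54.60·0.1400 + 0.8770·30.20)/55.48 = 0.6152 mg/L.
Below outfall 2: Q → 61.32 m³/s, C = (55.48·0.6152 + 5.840·25.00)/61.32 = 2.938 mg/L.

2.94 mg/L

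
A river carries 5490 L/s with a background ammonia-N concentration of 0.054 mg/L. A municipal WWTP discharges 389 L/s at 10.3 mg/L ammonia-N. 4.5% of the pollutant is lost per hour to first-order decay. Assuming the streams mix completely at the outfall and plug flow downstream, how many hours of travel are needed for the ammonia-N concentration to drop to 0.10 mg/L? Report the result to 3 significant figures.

Mass balance: C = (5490·0.05400 + 389.0·10.30) / 5879 = 4303/5879 = 0.7320 mg/L.
4.5%/h lost → k = −ln(1 − 0.045) = 0.04604 h⁻¹.
0.7320·exp(−k·t) = 0.10 → t = ln(0.7320/0.10)/k = 155600 s = 43.23 h.

43.2 h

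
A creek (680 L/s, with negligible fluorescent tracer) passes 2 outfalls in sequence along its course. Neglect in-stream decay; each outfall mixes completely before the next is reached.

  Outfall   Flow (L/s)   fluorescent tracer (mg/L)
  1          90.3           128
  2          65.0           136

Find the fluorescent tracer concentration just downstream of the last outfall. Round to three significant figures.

24.4 mg/L

Outfall 1: combined Q = 770.3 L/s; C = (680.0·0 + 90.30·128.0)/770.3 = 15.01 mg/L.
Outfall 2: combined Q = 835.3 L/s; C = (770.3·15.01 + 65.00·136.0)/835.3 = 24.42 mg/L.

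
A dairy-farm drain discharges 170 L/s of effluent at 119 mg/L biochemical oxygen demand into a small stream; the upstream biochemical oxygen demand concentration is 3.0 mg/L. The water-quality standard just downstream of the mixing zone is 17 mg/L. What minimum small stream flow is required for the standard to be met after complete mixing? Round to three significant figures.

Set C_mix = 17: (Q·3.000 + 170.0·119.0) / (Q + 170.0) = 17
→ Q = 170.0·(119.0 − 17)/(17 − 3.000) = 1239 L/s.

1240 L/s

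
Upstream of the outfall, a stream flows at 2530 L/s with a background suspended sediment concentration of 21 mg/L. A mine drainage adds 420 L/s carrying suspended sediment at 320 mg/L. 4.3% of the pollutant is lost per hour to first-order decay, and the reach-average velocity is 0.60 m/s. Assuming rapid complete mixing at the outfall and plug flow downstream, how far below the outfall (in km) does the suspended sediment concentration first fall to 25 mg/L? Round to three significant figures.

45.9 km

After mixing, C = (2530·21.00 + 420.0·320.0) / 2950 = 187500/2950 = 63.57 mg/L.
4.3%/h lost → k = −ln(1 − 0.043) = 0.04395 h⁻¹.
Set 63.57·exp(−k·t) = 25 → t = ln(63.57/25)/k = 76440 s = 21.23 h.
Distance = v·t = 0.60·76440 = 45860 m = 45.86 km.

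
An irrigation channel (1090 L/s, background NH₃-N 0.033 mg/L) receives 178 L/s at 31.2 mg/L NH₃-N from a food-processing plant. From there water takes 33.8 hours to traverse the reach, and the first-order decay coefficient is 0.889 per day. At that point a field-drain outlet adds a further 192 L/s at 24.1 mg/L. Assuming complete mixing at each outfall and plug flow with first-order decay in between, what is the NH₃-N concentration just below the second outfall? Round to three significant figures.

4.26 mg/L

Conservation of mass: C = (1090·0.03300 + 178.0·31.20) / 1268 = 5590/1268 = 4.408 mg/L; combined flow 1268 L/s.
First-order decay: C = 4.408·exp(−k·t) = 4.408·0.2859 = 1.260 mg/L.
Second outfall: C = (1268·1.260 + 192.0·24.10)/1460 = 4.264 mg/L.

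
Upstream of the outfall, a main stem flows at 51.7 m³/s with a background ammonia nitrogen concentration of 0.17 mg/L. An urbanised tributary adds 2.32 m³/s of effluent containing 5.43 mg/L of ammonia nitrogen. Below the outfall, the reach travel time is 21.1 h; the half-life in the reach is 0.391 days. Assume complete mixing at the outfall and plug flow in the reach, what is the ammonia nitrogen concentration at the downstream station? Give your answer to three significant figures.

0.0833 mg/L

Conservation of mass: C = (51.70·0.1700 + 2.320·5.430) / 54.02 = 21.39/54.02 = 0.3959 mg/L.
Half-life 0.391 d → k = ln 2 / 0.391 = 1.773 d⁻¹.
After decay, C = 0.3959 × e^(−kt) = 0.3959 × 0.2104 = 0.08331 mg/L.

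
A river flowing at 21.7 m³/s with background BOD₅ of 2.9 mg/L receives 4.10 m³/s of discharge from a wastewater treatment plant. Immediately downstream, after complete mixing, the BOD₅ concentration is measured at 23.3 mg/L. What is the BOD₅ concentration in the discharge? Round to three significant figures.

Mass balance: 21.70·2.900 + 4.100·Cₑ = 25.80·23.30
→ Cₑ = (25.80·23.30 − 21.70·2.900) / 4.100 = 131.3 mg/L.

131 mg/L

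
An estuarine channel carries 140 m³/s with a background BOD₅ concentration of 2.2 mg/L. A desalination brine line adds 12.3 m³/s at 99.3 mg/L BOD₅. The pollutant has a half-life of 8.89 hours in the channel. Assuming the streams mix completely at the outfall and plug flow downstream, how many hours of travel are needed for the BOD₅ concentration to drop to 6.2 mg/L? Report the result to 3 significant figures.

Mass balance: C = (140.0·2.200 + 12.30·99.30) / 152.3 = 1529/152.3 = 10.04 mg/L.
Half-life 8.89 h → k = ln 2 / 8.89 = 0.07797 h⁻¹ = 1.871 d⁻¹.
10.04·exp(−k·t) = 6.2 → t = ln(10.04/6.2)/k = 22270 s = 6.185 h.

6.18 h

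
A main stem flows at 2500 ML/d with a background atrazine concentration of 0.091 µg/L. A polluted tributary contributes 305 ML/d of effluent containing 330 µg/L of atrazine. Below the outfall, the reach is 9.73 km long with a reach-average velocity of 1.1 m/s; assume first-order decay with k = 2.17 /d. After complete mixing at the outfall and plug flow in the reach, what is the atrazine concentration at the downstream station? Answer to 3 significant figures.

Mixed concentration C = ΣQC/ΣQ = (2500·0.09100 + 305.0·330.0) / 2805 = 100900/2805 = 35.96 µg/L.
Travel time t = 9.73·1000 / 1.1 = 8845 s = 2.457 h.
Decay over the reach: 35.96·exp(−kt) = 35.96·0.8008 = 28.80 µg/L.

28.8 µg/L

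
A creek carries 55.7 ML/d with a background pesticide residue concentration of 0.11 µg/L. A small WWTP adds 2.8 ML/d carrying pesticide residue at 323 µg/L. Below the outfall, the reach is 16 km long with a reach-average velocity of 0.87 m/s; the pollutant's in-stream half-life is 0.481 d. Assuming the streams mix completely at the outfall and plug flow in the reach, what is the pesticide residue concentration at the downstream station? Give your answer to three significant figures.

After mixing, C = (55.70·0.1100 + 2.800·323.0) / 58.50 = 910.5/58.50 = 15.56 µg/L.
Travel time t = 16·1000 / 0.87 = 18390 s = 5.109 h.
Half-life 0.481 d → k = ln 2 / 0.481 = 1.441 d⁻¹.
Applying C = C₀e^(−kt): 15.56 × 0.7358 = 11.45 µg/L.

11.5 µg/L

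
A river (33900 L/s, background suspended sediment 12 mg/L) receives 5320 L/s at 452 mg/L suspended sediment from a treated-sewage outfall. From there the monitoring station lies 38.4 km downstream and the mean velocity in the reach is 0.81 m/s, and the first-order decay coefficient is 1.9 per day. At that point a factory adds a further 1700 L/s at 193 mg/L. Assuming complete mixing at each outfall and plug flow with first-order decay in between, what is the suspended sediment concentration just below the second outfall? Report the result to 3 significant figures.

32.2 mg/L

Flow-weighted average: C = (33900·12.00 + 5320·452.0) / 39220 = 2811000/39220 = 71.68 mg/L; combined flow 39220 L/s.
Travel time t = 38.4·1000 / 0.81 = 47410 s = 13.17 h.
First-order decay: C = 71.68·exp(−k·t) = 71.68·0.3526 = 25.27 mg/L.
Second outfall: C = (39220·25.27 + 1700·193.0)/40920 = 32.24 mg/L.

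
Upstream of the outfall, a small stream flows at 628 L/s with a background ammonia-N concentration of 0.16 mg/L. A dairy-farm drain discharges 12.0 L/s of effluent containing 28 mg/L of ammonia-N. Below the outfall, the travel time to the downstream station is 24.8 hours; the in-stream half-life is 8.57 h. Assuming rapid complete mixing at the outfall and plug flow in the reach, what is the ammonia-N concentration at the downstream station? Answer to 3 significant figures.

0.0918 mg/L

Flow-weighted average: C = (628.0·0.1600 + 12.00·28.00) / 640.0 = 436.5/640.0 = 0.6820 mg/L.
Half-life 8.57 h → k = ln 2 / 8.57 = 0.08088 h⁻¹ = 1.941 d⁻¹.
First-order decay: C = 0.6820·exp(−k·t) = 0.6820·0.1345 = 0.09176 mg/L.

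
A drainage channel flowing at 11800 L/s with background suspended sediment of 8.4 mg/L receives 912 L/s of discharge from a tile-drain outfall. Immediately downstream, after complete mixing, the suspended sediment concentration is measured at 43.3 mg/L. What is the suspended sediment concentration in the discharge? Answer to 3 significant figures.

495 mg/L

Mass balance: 11800·8.400 + 912.0·Cₑ = 12710·43.30
→ Cₑ = (12710·43.30 − 11800·8.400) / 912.0 = 494.9 mg/L.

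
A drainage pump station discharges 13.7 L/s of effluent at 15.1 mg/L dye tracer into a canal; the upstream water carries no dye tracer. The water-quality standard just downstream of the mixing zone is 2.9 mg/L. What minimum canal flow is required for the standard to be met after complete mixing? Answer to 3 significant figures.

57.6 L/s

Set C_mix = 2.9: (Q·0 + 13.70·15.10) / (Q + 13.70) = 2.9
→ Q = 13.70·(15.10 − 2.9)/(2.9 − 0) = 57.63 L/s.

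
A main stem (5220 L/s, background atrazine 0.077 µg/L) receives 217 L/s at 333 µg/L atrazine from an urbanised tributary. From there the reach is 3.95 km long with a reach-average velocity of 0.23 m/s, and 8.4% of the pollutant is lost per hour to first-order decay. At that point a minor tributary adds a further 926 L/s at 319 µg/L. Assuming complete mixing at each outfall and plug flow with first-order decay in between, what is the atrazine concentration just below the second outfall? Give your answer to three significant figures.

Flow-weighted average: C = (5220·0.07700 + 217.0·333.0) / 5437 = 72660/5437 = 13.36 µg/L; combined flow 5437 L/s.
Travel time t = 3.95·1000 / 0.23 = 17170 s = 4.771 h.
8.4%/h lost → k = −ln(1 − 0.084) = 0.08774 h⁻¹.
After decay, C = 13.36 × e^(−kt) = 13.36 × 0.6580 = 8.794 µg/L.
Second outfall: C = (5437·8.794 + 926.0·319.0)/6363 = 53.94 µg/L.

53.9 µg/L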